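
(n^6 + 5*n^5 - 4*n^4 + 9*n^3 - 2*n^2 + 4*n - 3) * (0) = 0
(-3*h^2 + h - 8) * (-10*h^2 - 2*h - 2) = 30*h^4 - 4*h^3 + 84*h^2 + 14*h + 16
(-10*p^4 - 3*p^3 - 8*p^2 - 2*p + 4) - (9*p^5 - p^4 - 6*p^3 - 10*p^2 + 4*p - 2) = -9*p^5 - 9*p^4 + 3*p^3 + 2*p^2 - 6*p + 6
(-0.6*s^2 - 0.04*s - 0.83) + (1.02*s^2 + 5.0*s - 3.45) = 0.42*s^2 + 4.96*s - 4.28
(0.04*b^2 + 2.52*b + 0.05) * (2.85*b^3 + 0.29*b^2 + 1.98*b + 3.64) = 0.114*b^5 + 7.1936*b^4 + 0.9525*b^3 + 5.1497*b^2 + 9.2718*b + 0.182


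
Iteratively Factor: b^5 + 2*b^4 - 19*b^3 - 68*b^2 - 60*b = (b + 2)*(b^4 - 19*b^2 - 30*b) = (b - 5)*(b + 2)*(b^3 + 5*b^2 + 6*b) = (b - 5)*(b + 2)*(b + 3)*(b^2 + 2*b) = (b - 5)*(b + 2)^2*(b + 3)*(b)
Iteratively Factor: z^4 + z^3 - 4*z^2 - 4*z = (z - 2)*(z^3 + 3*z^2 + 2*z) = (z - 2)*(z + 2)*(z^2 + z) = z*(z - 2)*(z + 2)*(z + 1)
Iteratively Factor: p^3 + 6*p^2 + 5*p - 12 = (p + 3)*(p^2 + 3*p - 4) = (p + 3)*(p + 4)*(p - 1)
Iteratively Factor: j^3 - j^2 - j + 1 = (j - 1)*(j^2 - 1) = (j - 1)*(j + 1)*(j - 1)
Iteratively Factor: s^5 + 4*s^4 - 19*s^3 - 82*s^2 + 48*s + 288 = (s + 3)*(s^4 + s^3 - 22*s^2 - 16*s + 96) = (s + 3)*(s + 4)*(s^3 - 3*s^2 - 10*s + 24) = (s + 3)^2*(s + 4)*(s^2 - 6*s + 8) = (s - 2)*(s + 3)^2*(s + 4)*(s - 4)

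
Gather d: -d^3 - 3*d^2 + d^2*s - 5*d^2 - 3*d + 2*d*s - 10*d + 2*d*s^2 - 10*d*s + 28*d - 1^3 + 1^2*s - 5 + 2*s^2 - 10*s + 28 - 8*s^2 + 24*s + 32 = -d^3 + d^2*(s - 8) + d*(2*s^2 - 8*s + 15) - 6*s^2 + 15*s + 54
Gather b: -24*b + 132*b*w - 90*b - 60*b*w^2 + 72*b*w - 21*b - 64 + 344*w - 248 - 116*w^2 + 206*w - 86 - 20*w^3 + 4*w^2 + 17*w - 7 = b*(-60*w^2 + 204*w - 135) - 20*w^3 - 112*w^2 + 567*w - 405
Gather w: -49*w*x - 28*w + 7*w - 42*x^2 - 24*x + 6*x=w*(-49*x - 21) - 42*x^2 - 18*x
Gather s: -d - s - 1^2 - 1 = -d - s - 2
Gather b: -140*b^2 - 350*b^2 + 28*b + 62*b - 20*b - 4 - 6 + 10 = -490*b^2 + 70*b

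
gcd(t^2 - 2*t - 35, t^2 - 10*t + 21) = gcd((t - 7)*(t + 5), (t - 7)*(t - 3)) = t - 7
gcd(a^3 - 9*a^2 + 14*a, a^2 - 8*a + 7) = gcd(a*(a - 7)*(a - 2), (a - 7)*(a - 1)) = a - 7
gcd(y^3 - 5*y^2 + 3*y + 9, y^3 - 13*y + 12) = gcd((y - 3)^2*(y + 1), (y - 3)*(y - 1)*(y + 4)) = y - 3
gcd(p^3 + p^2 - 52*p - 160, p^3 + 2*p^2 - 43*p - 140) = p^2 + 9*p + 20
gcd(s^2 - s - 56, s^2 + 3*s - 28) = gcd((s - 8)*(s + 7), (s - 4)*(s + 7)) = s + 7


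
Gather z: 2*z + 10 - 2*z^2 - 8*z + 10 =-2*z^2 - 6*z + 20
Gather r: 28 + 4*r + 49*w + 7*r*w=r*(7*w + 4) + 49*w + 28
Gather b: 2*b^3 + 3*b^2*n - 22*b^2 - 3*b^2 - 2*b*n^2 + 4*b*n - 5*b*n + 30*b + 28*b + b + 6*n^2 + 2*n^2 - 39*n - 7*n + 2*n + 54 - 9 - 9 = 2*b^3 + b^2*(3*n - 25) + b*(-2*n^2 - n + 59) + 8*n^2 - 44*n + 36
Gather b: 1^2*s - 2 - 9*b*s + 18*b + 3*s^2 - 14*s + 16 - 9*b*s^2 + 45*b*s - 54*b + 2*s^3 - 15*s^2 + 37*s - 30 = b*(-9*s^2 + 36*s - 36) + 2*s^3 - 12*s^2 + 24*s - 16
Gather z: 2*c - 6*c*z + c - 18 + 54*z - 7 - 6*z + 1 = 3*c + z*(48 - 6*c) - 24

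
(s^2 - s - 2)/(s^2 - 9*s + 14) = (s + 1)/(s - 7)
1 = 1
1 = 1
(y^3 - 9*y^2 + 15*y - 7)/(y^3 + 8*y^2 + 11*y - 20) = (y^2 - 8*y + 7)/(y^2 + 9*y + 20)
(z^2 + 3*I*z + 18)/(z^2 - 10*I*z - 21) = (z + 6*I)/(z - 7*I)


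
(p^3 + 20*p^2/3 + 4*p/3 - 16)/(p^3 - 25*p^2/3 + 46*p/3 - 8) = (p^2 + 8*p + 12)/(p^2 - 7*p + 6)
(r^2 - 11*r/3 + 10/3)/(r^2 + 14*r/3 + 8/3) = (3*r^2 - 11*r + 10)/(3*r^2 + 14*r + 8)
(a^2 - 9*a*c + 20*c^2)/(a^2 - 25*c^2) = (a - 4*c)/(a + 5*c)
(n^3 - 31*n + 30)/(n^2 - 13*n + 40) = (n^2 + 5*n - 6)/(n - 8)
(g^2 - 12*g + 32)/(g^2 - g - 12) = (g - 8)/(g + 3)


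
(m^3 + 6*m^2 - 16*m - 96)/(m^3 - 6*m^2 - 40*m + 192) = (m + 4)/(m - 8)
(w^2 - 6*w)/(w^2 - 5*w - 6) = w/(w + 1)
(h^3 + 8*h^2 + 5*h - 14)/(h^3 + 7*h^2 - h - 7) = (h + 2)/(h + 1)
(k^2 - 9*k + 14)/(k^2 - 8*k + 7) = (k - 2)/(k - 1)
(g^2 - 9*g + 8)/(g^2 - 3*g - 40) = (g - 1)/(g + 5)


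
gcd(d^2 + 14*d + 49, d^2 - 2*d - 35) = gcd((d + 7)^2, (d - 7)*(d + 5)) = 1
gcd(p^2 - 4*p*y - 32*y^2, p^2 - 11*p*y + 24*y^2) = -p + 8*y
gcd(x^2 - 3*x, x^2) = x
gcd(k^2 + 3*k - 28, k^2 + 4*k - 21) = k + 7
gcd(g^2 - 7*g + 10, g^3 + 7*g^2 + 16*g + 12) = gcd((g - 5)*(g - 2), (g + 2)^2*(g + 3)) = 1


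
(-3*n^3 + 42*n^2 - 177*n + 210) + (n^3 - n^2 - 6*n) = -2*n^3 + 41*n^2 - 183*n + 210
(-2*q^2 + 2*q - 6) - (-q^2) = -q^2 + 2*q - 6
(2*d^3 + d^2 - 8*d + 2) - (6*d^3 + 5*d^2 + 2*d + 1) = -4*d^3 - 4*d^2 - 10*d + 1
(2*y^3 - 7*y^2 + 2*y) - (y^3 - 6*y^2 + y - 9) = y^3 - y^2 + y + 9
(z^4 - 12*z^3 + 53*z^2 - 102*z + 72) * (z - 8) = z^5 - 20*z^4 + 149*z^3 - 526*z^2 + 888*z - 576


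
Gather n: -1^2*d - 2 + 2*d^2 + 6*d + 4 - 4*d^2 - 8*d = -2*d^2 - 3*d + 2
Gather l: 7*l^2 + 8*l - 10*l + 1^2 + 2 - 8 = 7*l^2 - 2*l - 5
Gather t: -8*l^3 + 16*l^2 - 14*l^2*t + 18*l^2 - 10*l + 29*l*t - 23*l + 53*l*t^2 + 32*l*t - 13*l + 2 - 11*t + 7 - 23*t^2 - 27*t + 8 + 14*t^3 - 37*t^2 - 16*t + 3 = -8*l^3 + 34*l^2 - 46*l + 14*t^3 + t^2*(53*l - 60) + t*(-14*l^2 + 61*l - 54) + 20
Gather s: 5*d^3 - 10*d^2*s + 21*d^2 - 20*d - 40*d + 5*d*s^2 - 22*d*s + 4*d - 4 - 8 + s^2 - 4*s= 5*d^3 + 21*d^2 - 56*d + s^2*(5*d + 1) + s*(-10*d^2 - 22*d - 4) - 12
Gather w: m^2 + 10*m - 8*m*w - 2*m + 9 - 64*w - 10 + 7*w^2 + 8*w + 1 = m^2 + 8*m + 7*w^2 + w*(-8*m - 56)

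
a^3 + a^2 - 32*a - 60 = (a - 6)*(a + 2)*(a + 5)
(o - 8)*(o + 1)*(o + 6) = o^3 - o^2 - 50*o - 48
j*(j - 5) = j^2 - 5*j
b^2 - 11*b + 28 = (b - 7)*(b - 4)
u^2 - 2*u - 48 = (u - 8)*(u + 6)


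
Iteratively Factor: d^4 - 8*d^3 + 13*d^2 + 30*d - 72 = (d - 3)*(d^3 - 5*d^2 - 2*d + 24) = (d - 4)*(d - 3)*(d^2 - d - 6) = (d - 4)*(d - 3)^2*(d + 2)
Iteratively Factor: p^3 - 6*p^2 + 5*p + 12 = (p - 4)*(p^2 - 2*p - 3) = (p - 4)*(p - 3)*(p + 1)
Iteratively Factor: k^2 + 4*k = (k + 4)*(k)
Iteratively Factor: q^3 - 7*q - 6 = (q + 2)*(q^2 - 2*q - 3) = (q - 3)*(q + 2)*(q + 1)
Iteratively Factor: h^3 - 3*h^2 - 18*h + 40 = (h + 4)*(h^2 - 7*h + 10) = (h - 2)*(h + 4)*(h - 5)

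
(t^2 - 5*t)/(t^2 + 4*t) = (t - 5)/(t + 4)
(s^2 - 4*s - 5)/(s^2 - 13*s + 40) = (s + 1)/(s - 8)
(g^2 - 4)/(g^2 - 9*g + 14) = (g + 2)/(g - 7)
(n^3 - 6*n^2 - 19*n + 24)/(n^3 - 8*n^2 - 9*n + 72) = (n - 1)/(n - 3)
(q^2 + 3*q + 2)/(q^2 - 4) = (q + 1)/(q - 2)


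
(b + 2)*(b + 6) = b^2 + 8*b + 12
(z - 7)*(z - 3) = z^2 - 10*z + 21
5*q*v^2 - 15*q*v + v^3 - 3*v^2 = v*(5*q + v)*(v - 3)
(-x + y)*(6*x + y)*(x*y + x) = -6*x^3*y - 6*x^3 + 5*x^2*y^2 + 5*x^2*y + x*y^3 + x*y^2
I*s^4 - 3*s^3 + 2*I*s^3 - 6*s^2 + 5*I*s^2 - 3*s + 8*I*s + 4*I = (s + 1)*(s - I)*(s + 4*I)*(I*s + I)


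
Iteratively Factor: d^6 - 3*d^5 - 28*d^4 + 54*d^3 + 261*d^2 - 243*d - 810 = (d - 3)*(d^5 - 28*d^3 - 30*d^2 + 171*d + 270) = (d - 3)*(d + 3)*(d^4 - 3*d^3 - 19*d^2 + 27*d + 90) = (d - 5)*(d - 3)*(d + 3)*(d^3 + 2*d^2 - 9*d - 18) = (d - 5)*(d - 3)*(d + 3)^2*(d^2 - d - 6) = (d - 5)*(d - 3)^2*(d + 3)^2*(d + 2)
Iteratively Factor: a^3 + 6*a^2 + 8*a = (a)*(a^2 + 6*a + 8) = a*(a + 4)*(a + 2)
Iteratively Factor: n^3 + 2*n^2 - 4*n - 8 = (n + 2)*(n^2 - 4) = (n - 2)*(n + 2)*(n + 2)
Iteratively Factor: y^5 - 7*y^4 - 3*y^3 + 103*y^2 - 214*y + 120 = (y - 3)*(y^4 - 4*y^3 - 15*y^2 + 58*y - 40) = (y - 5)*(y - 3)*(y^3 + y^2 - 10*y + 8) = (y - 5)*(y - 3)*(y + 4)*(y^2 - 3*y + 2) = (y - 5)*(y - 3)*(y - 2)*(y + 4)*(y - 1)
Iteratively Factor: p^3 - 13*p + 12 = (p + 4)*(p^2 - 4*p + 3) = (p - 1)*(p + 4)*(p - 3)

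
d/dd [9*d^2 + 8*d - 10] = 18*d + 8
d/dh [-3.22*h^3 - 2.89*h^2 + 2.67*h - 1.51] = -9.66*h^2 - 5.78*h + 2.67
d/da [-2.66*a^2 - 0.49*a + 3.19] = -5.32*a - 0.49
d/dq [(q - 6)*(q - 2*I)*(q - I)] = 3*q^2 - 6*q*(2 + I) - 2 + 18*I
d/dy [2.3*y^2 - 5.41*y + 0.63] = 4.6*y - 5.41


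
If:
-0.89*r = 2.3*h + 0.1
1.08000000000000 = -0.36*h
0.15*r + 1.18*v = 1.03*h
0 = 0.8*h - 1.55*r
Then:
No Solution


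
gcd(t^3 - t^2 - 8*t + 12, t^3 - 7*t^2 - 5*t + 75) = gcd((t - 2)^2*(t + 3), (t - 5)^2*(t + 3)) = t + 3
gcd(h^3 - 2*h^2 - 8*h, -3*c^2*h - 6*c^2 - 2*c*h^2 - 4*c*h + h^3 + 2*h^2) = h + 2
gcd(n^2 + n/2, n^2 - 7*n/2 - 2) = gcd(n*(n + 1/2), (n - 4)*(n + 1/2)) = n + 1/2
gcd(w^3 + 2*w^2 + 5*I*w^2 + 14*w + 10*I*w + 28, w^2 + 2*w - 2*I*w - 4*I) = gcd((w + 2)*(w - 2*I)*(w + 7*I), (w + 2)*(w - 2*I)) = w^2 + w*(2 - 2*I) - 4*I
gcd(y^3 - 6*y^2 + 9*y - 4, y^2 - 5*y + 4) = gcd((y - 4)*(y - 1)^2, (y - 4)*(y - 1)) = y^2 - 5*y + 4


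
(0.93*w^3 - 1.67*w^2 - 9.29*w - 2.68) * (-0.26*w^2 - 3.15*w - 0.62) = -0.2418*w^5 - 2.4953*w^4 + 7.0993*w^3 + 30.9957*w^2 + 14.2018*w + 1.6616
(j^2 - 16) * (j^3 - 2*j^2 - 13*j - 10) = j^5 - 2*j^4 - 29*j^3 + 22*j^2 + 208*j + 160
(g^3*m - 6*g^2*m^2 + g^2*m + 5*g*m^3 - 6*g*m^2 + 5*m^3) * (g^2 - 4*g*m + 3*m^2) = g^5*m - 10*g^4*m^2 + g^4*m + 32*g^3*m^3 - 10*g^3*m^2 - 38*g^2*m^4 + 32*g^2*m^3 + 15*g*m^5 - 38*g*m^4 + 15*m^5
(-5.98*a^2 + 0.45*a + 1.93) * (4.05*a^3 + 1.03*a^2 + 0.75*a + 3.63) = -24.219*a^5 - 4.3369*a^4 + 3.795*a^3 - 19.382*a^2 + 3.081*a + 7.0059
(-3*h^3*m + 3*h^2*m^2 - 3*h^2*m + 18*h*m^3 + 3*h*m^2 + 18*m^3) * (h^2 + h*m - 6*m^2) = -3*h^5*m - 3*h^4*m + 39*h^3*m^3 + 39*h^2*m^3 - 108*h*m^5 - 108*m^5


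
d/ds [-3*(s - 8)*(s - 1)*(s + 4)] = -9*s^2 + 30*s + 84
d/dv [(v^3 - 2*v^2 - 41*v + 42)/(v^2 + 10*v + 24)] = (v^2 + 8*v - 39)/(v^2 + 8*v + 16)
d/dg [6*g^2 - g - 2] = 12*g - 1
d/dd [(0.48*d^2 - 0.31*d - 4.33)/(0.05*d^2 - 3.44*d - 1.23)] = (-1.6357*d^2 - 0.7478*d - 14.5139)/(0.0025*d^4 - 0.344*d^3 + 11.7106*d^2 + 8.4624*d + 1.5129)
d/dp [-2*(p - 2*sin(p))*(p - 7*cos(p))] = -2*(p - 2*sin(p))*(7*sin(p) + 1) + 2*(p - 7*cos(p))*(2*cos(p) - 1)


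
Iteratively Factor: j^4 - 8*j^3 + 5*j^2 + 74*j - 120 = (j + 3)*(j^3 - 11*j^2 + 38*j - 40) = (j - 4)*(j + 3)*(j^2 - 7*j + 10) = (j - 5)*(j - 4)*(j + 3)*(j - 2)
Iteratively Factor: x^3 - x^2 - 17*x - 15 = (x - 5)*(x^2 + 4*x + 3) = (x - 5)*(x + 3)*(x + 1)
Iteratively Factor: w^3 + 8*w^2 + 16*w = (w + 4)*(w^2 + 4*w) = w*(w + 4)*(w + 4)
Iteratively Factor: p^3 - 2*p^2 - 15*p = (p)*(p^2 - 2*p - 15) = p*(p + 3)*(p - 5)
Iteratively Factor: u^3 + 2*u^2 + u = (u + 1)*(u^2 + u) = (u + 1)^2*(u)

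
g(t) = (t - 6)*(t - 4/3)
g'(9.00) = 10.67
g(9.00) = 23.00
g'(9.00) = 10.67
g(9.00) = 23.00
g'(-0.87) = -9.07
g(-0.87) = 15.14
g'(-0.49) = -8.31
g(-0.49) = 11.83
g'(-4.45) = -16.23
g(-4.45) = 60.44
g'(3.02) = -1.29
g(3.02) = -5.03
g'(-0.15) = -7.63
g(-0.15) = 9.12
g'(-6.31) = -19.95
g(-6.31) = 94.09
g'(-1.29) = -9.91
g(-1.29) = 19.12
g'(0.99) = -5.35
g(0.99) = 1.72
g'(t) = 2*t - 22/3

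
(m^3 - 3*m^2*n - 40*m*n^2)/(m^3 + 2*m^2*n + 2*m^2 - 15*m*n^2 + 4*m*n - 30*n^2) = m*(m - 8*n)/(m^2 - 3*m*n + 2*m - 6*n)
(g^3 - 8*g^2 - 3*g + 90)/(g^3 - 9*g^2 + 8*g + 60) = (g + 3)/(g + 2)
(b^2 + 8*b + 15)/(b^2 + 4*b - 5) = (b + 3)/(b - 1)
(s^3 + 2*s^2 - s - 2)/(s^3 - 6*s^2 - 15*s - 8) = (s^2 + s - 2)/(s^2 - 7*s - 8)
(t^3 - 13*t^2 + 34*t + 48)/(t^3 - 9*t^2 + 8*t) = (t^2 - 5*t - 6)/(t*(t - 1))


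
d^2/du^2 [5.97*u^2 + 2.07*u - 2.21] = 11.9400000000000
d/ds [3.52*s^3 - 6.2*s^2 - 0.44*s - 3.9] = 10.56*s^2 - 12.4*s - 0.44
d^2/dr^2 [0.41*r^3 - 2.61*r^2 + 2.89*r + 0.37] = 2.46*r - 5.22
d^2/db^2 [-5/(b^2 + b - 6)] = 10*(b^2 + b - (2*b + 1)^2 - 6)/(b^2 + b - 6)^3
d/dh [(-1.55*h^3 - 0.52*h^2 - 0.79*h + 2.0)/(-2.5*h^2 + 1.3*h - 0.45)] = (3.875*h^4 - 4.03*h^3 - 0.5585*h^2 + 10.468*h - 2.2445)/(6.25*h^4 - 6.5*h^3 + 3.94*h^2 - 1.17*h + 0.2025)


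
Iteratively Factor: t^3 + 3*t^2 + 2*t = (t + 2)*(t^2 + t) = (t + 1)*(t + 2)*(t)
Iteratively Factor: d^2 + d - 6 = (d + 3)*(d - 2)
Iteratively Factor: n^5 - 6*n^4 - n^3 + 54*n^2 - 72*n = (n - 4)*(n^4 - 2*n^3 - 9*n^2 + 18*n) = (n - 4)*(n - 3)*(n^3 + n^2 - 6*n) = (n - 4)*(n - 3)*(n + 3)*(n^2 - 2*n) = (n - 4)*(n - 3)*(n - 2)*(n + 3)*(n)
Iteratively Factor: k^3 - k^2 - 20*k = (k - 5)*(k^2 + 4*k) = (k - 5)*(k + 4)*(k)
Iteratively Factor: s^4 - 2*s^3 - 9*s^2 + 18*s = (s - 2)*(s^3 - 9*s) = (s - 2)*(s + 3)*(s^2 - 3*s) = s*(s - 2)*(s + 3)*(s - 3)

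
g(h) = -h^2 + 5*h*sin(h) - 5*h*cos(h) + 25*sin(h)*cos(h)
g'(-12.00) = -49.76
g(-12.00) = -114.24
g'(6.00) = 23.32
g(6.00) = -79.89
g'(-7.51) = 12.00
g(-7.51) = -16.32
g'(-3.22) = 51.30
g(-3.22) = -29.63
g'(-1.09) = -16.56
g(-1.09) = -4.09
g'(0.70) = 7.18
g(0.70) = 11.41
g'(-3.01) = 51.35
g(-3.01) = -18.75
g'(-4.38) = -18.11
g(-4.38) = -54.74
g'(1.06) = -6.04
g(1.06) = 11.57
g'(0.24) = 19.48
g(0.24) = 4.83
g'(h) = 5*h*sin(h) + 5*h*cos(h) - 2*h - 25*sin(h)^2 + 5*sin(h) + 25*cos(h)^2 - 5*cos(h)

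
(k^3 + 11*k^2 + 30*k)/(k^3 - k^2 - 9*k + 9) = k*(k^2 + 11*k + 30)/(k^3 - k^2 - 9*k + 9)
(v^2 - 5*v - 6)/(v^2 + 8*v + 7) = (v - 6)/(v + 7)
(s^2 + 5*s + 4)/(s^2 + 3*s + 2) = (s + 4)/(s + 2)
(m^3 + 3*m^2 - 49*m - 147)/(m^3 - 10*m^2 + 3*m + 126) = (m + 7)/(m - 6)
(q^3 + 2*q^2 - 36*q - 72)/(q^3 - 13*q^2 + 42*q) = (q^2 + 8*q + 12)/(q*(q - 7))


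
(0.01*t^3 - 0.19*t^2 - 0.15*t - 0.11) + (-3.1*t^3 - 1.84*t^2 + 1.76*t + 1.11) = -3.09*t^3 - 2.03*t^2 + 1.61*t + 1.0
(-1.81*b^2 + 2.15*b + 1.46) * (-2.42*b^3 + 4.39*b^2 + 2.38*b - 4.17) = 4.3802*b^5 - 13.1489*b^4 + 1.5975*b^3 + 19.0741*b^2 - 5.4907*b - 6.0882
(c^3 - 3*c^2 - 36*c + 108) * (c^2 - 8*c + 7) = c^5 - 11*c^4 - 5*c^3 + 375*c^2 - 1116*c + 756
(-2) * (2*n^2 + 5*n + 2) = -4*n^2 - 10*n - 4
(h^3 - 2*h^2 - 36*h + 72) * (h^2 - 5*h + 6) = h^5 - 7*h^4 - 20*h^3 + 240*h^2 - 576*h + 432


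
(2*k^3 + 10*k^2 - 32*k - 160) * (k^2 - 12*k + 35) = 2*k^5 - 14*k^4 - 82*k^3 + 574*k^2 + 800*k - 5600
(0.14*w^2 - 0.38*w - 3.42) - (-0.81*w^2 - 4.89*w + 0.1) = 0.95*w^2 + 4.51*w - 3.52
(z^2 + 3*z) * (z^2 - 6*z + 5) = z^4 - 3*z^3 - 13*z^2 + 15*z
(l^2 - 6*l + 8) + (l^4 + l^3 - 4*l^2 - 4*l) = l^4 + l^3 - 3*l^2 - 10*l + 8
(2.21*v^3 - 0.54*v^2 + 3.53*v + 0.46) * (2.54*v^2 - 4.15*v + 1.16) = 5.6134*v^5 - 10.5431*v^4 + 13.7708*v^3 - 14.1075*v^2 + 2.1858*v + 0.5336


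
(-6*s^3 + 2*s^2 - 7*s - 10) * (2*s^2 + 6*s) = -12*s^5 - 32*s^4 - 2*s^3 - 62*s^2 - 60*s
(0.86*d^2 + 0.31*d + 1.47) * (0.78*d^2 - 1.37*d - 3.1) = 0.6708*d^4 - 0.9364*d^3 - 1.9441*d^2 - 2.9749*d - 4.557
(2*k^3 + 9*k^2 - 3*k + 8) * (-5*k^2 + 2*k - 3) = -10*k^5 - 41*k^4 + 27*k^3 - 73*k^2 + 25*k - 24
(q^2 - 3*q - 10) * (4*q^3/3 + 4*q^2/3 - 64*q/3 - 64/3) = 4*q^5/3 - 8*q^4/3 - 116*q^3/3 + 88*q^2/3 + 832*q/3 + 640/3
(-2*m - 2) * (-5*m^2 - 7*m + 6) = 10*m^3 + 24*m^2 + 2*m - 12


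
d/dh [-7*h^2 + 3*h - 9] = 3 - 14*h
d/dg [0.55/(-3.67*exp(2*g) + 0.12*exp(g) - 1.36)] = (4.037*exp(g) - 0.066)*exp(g)/(3.67*exp(2*g) - 0.12*exp(g) + 1.36)^2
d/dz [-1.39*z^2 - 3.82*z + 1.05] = -2.78*z - 3.82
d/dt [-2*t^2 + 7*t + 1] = 7 - 4*t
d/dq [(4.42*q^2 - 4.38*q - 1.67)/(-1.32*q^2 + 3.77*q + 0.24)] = (10.8818*q^2 - 2.2872*q + 5.2447)/(1.7424*q^4 - 9.9528*q^3 + 13.5793*q^2 + 1.8096*q + 0.0576)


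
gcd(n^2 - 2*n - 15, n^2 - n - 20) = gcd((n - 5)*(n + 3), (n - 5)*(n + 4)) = n - 5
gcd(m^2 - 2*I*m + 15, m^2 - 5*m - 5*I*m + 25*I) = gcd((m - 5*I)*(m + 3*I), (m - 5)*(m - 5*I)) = m - 5*I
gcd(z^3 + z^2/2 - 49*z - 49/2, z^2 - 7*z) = z - 7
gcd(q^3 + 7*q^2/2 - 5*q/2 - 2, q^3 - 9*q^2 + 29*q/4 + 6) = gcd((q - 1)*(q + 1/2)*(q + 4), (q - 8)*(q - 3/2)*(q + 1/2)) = q + 1/2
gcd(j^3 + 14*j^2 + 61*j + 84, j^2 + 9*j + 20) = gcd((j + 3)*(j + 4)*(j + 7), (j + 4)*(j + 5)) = j + 4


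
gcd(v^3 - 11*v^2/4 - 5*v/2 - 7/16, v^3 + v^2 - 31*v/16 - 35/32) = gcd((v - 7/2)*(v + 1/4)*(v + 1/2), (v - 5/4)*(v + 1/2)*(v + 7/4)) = v + 1/2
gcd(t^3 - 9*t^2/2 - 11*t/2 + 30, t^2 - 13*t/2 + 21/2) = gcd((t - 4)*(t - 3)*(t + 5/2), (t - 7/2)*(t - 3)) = t - 3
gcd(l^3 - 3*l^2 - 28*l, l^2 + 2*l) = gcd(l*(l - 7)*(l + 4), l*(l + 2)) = l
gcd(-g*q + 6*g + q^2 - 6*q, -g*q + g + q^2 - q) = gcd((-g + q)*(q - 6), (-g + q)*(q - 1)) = -g + q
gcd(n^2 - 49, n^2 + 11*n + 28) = n + 7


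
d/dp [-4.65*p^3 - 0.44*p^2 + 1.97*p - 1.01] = -13.95*p^2 - 0.88*p + 1.97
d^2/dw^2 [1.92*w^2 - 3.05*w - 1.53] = 3.84000000000000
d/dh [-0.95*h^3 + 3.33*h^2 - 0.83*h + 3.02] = -2.85*h^2 + 6.66*h - 0.83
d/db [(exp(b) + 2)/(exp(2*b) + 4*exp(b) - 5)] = (-2*(exp(b) + 2)^2 + exp(2*b) + 4*exp(b) - 5)*exp(b)/(exp(2*b) + 4*exp(b) - 5)^2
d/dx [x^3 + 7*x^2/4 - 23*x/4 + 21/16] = 3*x^2 + 7*x/2 - 23/4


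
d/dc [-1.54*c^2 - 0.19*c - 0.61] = -3.08*c - 0.19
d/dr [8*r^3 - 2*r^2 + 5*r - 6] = 24*r^2 - 4*r + 5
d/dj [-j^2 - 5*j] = -2*j - 5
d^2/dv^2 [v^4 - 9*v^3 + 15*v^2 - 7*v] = 12*v^2 - 54*v + 30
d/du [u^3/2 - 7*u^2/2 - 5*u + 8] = 3*u^2/2 - 7*u - 5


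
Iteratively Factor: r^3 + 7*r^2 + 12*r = (r + 3)*(r^2 + 4*r) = r*(r + 3)*(r + 4)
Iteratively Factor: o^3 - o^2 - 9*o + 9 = (o - 3)*(o^2 + 2*o - 3) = (o - 3)*(o + 3)*(o - 1)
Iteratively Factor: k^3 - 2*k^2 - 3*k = (k - 3)*(k^2 + k) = (k - 3)*(k + 1)*(k)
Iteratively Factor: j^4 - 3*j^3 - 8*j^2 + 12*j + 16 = (j + 1)*(j^3 - 4*j^2 - 4*j + 16) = (j - 4)*(j + 1)*(j^2 - 4) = (j - 4)*(j - 2)*(j + 1)*(j + 2)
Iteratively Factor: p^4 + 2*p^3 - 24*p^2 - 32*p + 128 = (p + 4)*(p^3 - 2*p^2 - 16*p + 32) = (p - 2)*(p + 4)*(p^2 - 16) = (p - 4)*(p - 2)*(p + 4)*(p + 4)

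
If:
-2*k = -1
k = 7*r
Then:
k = 1/2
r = 1/14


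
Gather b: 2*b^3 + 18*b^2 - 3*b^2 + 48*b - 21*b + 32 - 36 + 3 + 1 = 2*b^3 + 15*b^2 + 27*b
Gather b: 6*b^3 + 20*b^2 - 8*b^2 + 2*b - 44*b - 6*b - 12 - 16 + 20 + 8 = 6*b^3 + 12*b^2 - 48*b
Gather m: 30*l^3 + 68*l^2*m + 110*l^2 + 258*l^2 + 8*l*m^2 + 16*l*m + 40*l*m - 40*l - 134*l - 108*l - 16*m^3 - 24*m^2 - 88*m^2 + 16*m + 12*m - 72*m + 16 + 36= 30*l^3 + 368*l^2 - 282*l - 16*m^3 + m^2*(8*l - 112) + m*(68*l^2 + 56*l - 44) + 52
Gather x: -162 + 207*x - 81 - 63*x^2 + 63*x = -63*x^2 + 270*x - 243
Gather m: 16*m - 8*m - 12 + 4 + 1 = 8*m - 7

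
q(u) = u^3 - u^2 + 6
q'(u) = 3*u^2 - 2*u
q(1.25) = 6.39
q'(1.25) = 2.19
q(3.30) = 31.05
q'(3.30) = 26.07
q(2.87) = 21.40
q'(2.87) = 18.97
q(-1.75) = -2.42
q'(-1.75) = 12.69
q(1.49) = 7.09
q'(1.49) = 3.68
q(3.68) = 42.29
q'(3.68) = 33.27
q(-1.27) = 2.34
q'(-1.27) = 7.38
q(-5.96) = -241.23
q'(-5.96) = 118.48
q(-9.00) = -804.00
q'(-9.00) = 261.00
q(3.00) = 24.00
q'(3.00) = 21.00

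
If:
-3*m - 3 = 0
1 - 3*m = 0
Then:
No Solution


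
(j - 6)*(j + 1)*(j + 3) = j^3 - 2*j^2 - 21*j - 18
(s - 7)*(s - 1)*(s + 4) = s^3 - 4*s^2 - 25*s + 28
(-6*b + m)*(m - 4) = -6*b*m + 24*b + m^2 - 4*m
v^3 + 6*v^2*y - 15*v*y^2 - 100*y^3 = (v - 4*y)*(v + 5*y)^2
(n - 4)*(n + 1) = n^2 - 3*n - 4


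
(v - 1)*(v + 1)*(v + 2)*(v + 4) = v^4 + 6*v^3 + 7*v^2 - 6*v - 8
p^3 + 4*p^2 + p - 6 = (p - 1)*(p + 2)*(p + 3)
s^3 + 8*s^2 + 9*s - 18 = (s - 1)*(s + 3)*(s + 6)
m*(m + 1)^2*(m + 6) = m^4 + 8*m^3 + 13*m^2 + 6*m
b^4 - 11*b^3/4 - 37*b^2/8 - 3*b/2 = b*(b - 4)*(b + 1/2)*(b + 3/4)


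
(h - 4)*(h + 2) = h^2 - 2*h - 8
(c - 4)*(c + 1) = c^2 - 3*c - 4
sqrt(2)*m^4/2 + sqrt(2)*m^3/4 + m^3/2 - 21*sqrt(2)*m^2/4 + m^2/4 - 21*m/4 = m*(m - 3)*(m + 7/2)*(sqrt(2)*m/2 + 1/2)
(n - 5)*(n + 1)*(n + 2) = n^3 - 2*n^2 - 13*n - 10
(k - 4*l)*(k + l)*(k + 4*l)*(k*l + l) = k^4*l + k^3*l^2 + k^3*l - 16*k^2*l^3 + k^2*l^2 - 16*k*l^4 - 16*k*l^3 - 16*l^4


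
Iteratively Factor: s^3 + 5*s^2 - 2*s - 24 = (s + 4)*(s^2 + s - 6) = (s - 2)*(s + 4)*(s + 3)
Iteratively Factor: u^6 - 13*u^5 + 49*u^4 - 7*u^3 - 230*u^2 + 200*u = (u - 5)*(u^5 - 8*u^4 + 9*u^3 + 38*u^2 - 40*u) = (u - 5)*(u - 4)*(u^4 - 4*u^3 - 7*u^2 + 10*u) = (u - 5)^2*(u - 4)*(u^3 + u^2 - 2*u) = u*(u - 5)^2*(u - 4)*(u^2 + u - 2) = u*(u - 5)^2*(u - 4)*(u - 1)*(u + 2)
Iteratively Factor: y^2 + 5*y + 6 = (y + 3)*(y + 2)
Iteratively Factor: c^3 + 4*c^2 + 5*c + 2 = (c + 1)*(c^2 + 3*c + 2) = (c + 1)*(c + 2)*(c + 1)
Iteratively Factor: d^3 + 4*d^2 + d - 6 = (d + 2)*(d^2 + 2*d - 3) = (d - 1)*(d + 2)*(d + 3)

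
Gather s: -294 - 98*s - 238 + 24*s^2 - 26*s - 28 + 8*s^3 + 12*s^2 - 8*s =8*s^3 + 36*s^2 - 132*s - 560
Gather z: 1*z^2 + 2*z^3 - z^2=2*z^3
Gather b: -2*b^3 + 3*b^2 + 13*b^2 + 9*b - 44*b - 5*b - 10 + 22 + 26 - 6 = -2*b^3 + 16*b^2 - 40*b + 32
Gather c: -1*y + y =0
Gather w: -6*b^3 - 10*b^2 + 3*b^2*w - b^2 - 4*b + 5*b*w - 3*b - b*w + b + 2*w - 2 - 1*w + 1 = -6*b^3 - 11*b^2 - 6*b + w*(3*b^2 + 4*b + 1) - 1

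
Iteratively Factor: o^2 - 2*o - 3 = (o + 1)*(o - 3)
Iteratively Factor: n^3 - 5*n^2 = (n)*(n^2 - 5*n) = n^2*(n - 5)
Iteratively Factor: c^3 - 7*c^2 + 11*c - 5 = (c - 5)*(c^2 - 2*c + 1) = (c - 5)*(c - 1)*(c - 1)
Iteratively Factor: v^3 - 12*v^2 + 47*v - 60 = (v - 5)*(v^2 - 7*v + 12) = (v - 5)*(v - 4)*(v - 3)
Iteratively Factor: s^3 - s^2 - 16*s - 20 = (s + 2)*(s^2 - 3*s - 10) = (s - 5)*(s + 2)*(s + 2)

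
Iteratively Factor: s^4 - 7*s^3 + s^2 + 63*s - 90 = (s - 2)*(s^3 - 5*s^2 - 9*s + 45) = (s - 5)*(s - 2)*(s^2 - 9) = (s - 5)*(s - 2)*(s + 3)*(s - 3)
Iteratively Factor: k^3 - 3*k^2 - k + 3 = (k + 1)*(k^2 - 4*k + 3) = (k - 3)*(k + 1)*(k - 1)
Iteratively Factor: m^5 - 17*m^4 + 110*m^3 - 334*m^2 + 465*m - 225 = (m - 3)*(m^4 - 14*m^3 + 68*m^2 - 130*m + 75) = (m - 5)*(m - 3)*(m^3 - 9*m^2 + 23*m - 15) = (m - 5)^2*(m - 3)*(m^2 - 4*m + 3) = (m - 5)^2*(m - 3)^2*(m - 1)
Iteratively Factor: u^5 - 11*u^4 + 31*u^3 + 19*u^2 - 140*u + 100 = (u - 1)*(u^4 - 10*u^3 + 21*u^2 + 40*u - 100) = (u - 1)*(u + 2)*(u^3 - 12*u^2 + 45*u - 50) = (u - 2)*(u - 1)*(u + 2)*(u^2 - 10*u + 25) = (u - 5)*(u - 2)*(u - 1)*(u + 2)*(u - 5)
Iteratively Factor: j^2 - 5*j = (j)*(j - 5)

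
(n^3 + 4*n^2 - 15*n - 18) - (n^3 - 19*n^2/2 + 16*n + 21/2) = 27*n^2/2 - 31*n - 57/2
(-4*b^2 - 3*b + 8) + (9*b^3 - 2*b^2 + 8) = 9*b^3 - 6*b^2 - 3*b + 16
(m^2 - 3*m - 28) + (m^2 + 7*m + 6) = 2*m^2 + 4*m - 22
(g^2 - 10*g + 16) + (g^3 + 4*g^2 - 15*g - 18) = g^3 + 5*g^2 - 25*g - 2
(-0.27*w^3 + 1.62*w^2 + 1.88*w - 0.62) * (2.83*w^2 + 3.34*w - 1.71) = -0.7641*w^5 + 3.6828*w^4 + 11.1929*w^3 + 1.7544*w^2 - 5.2856*w + 1.0602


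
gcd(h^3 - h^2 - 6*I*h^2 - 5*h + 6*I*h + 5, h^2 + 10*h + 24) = 1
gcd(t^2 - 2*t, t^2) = t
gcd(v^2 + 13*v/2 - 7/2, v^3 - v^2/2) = v - 1/2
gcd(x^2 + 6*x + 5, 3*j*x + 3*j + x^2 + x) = x + 1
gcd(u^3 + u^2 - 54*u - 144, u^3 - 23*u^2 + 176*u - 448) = u - 8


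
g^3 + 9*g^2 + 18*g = g*(g + 3)*(g + 6)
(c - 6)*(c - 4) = c^2 - 10*c + 24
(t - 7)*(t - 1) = t^2 - 8*t + 7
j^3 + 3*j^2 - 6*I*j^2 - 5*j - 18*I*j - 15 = (j + 3)*(j - 5*I)*(j - I)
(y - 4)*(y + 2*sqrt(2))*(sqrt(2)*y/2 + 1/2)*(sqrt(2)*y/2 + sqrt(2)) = y^4/2 - y^3 + 5*sqrt(2)*y^3/4 - 5*sqrt(2)*y^2/2 - 3*y^2 - 10*sqrt(2)*y - 2*y - 8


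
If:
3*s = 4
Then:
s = 4/3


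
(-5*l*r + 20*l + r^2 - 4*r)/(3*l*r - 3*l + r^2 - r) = (-5*l*r + 20*l + r^2 - 4*r)/(3*l*r - 3*l + r^2 - r)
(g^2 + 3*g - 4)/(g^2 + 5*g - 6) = (g + 4)/(g + 6)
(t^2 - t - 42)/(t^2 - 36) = (t - 7)/(t - 6)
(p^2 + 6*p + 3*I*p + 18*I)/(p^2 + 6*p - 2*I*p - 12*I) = (p + 3*I)/(p - 2*I)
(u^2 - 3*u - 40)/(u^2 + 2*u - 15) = (u - 8)/(u - 3)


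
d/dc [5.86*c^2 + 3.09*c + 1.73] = 11.72*c + 3.09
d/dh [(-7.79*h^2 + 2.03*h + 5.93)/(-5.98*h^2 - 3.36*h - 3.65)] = (38.3138*h^2 + 127.7898*h + 12.5153)/(35.7604*h^4 + 40.1856*h^3 + 54.9436*h^2 + 24.528*h + 13.3225)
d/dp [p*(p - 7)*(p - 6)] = 3*p^2 - 26*p + 42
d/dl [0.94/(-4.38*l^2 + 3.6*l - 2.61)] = (8.2344*l - 3.384)/(4.38*l^2 - 3.6*l + 2.61)^2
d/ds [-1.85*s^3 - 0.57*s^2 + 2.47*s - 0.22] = -5.55*s^2 - 1.14*s + 2.47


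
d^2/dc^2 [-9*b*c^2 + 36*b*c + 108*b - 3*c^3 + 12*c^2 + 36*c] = -18*b - 18*c + 24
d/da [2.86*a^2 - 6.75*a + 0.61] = 5.72*a - 6.75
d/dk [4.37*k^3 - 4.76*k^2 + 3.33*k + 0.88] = 13.11*k^2 - 9.52*k + 3.33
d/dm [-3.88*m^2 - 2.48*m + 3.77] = -7.76*m - 2.48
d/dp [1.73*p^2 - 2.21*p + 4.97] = 3.46*p - 2.21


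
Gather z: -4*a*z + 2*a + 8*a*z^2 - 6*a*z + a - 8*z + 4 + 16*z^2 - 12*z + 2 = 3*a + z^2*(8*a + 16) + z*(-10*a - 20) + 6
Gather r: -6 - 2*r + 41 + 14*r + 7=12*r + 42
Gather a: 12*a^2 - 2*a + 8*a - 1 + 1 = 12*a^2 + 6*a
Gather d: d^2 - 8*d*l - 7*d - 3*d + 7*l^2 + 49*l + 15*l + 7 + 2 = d^2 + d*(-8*l - 10) + 7*l^2 + 64*l + 9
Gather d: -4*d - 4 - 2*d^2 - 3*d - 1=-2*d^2 - 7*d - 5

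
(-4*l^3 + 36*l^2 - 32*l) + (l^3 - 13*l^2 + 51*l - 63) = -3*l^3 + 23*l^2 + 19*l - 63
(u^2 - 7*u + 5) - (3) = u^2 - 7*u + 2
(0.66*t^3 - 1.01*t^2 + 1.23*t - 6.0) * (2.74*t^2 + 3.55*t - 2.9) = 1.8084*t^5 - 0.4244*t^4 - 2.1293*t^3 - 9.1445*t^2 - 24.867*t + 17.4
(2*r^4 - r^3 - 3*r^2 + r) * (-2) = -4*r^4 + 2*r^3 + 6*r^2 - 2*r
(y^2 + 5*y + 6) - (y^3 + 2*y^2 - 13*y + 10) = -y^3 - y^2 + 18*y - 4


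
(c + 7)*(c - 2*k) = c^2 - 2*c*k + 7*c - 14*k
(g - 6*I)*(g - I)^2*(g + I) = g^4 - 7*I*g^3 - 5*g^2 - 7*I*g - 6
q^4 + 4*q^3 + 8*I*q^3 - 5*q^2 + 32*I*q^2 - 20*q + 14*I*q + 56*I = (q + 4)*(q - I)*(q + 2*I)*(q + 7*I)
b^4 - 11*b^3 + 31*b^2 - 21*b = b*(b - 7)*(b - 3)*(b - 1)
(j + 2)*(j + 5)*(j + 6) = j^3 + 13*j^2 + 52*j + 60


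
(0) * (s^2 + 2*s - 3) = 0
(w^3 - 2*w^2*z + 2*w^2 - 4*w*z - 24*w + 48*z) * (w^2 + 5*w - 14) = w^5 - 2*w^4*z + 7*w^4 - 14*w^3*z - 28*w^3 + 56*w^2*z - 148*w^2 + 296*w*z + 336*w - 672*z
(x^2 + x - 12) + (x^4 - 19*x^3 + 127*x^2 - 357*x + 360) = x^4 - 19*x^3 + 128*x^2 - 356*x + 348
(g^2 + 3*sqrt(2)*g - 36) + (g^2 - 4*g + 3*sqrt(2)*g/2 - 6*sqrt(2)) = 2*g^2 - 4*g + 9*sqrt(2)*g/2 - 36 - 6*sqrt(2)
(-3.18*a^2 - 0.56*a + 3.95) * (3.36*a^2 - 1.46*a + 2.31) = -10.6848*a^4 + 2.7612*a^3 + 6.7438*a^2 - 7.0606*a + 9.1245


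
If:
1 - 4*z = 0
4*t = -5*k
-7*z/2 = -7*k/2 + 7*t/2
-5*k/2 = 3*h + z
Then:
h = -19/108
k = 1/9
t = -5/36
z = 1/4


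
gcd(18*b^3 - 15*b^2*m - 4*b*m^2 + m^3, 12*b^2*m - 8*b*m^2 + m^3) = 6*b - m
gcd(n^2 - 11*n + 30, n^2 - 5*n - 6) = n - 6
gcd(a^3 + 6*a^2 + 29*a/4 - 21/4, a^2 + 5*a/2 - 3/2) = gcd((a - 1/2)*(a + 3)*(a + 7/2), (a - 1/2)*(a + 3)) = a^2 + 5*a/2 - 3/2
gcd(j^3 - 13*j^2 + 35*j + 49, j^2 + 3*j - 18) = 1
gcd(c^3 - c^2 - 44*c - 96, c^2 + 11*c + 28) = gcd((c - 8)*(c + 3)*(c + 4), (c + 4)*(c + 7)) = c + 4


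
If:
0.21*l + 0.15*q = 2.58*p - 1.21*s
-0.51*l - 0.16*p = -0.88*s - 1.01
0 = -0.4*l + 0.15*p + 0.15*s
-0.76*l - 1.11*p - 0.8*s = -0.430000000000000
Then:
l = 0.04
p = 1.04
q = 25.35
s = -0.94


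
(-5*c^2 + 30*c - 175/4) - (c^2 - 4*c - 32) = -6*c^2 + 34*c - 47/4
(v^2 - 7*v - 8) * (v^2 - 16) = v^4 - 7*v^3 - 24*v^2 + 112*v + 128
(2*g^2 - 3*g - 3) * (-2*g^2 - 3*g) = -4*g^4 + 15*g^2 + 9*g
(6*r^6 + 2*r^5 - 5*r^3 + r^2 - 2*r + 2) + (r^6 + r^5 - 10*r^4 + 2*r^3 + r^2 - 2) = 7*r^6 + 3*r^5 - 10*r^4 - 3*r^3 + 2*r^2 - 2*r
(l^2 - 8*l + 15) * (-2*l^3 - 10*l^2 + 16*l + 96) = -2*l^5 + 6*l^4 + 66*l^3 - 182*l^2 - 528*l + 1440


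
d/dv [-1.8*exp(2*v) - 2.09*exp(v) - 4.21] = (-3.6*exp(v) - 2.09)*exp(v)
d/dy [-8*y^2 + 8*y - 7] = 8 - 16*y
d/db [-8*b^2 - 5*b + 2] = -16*b - 5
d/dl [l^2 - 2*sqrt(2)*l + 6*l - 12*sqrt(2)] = 2*l - 2*sqrt(2) + 6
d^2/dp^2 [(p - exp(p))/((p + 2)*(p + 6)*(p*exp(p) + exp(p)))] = (p^7 + 22*p^6 + 181*p^5 - 12*p^4*exp(p) + 680*p^4 - 144*p^3*exp(p) + 1122*p^3 - 606*p^2*exp(p) + 336*p^2 - 1008*p*exp(p) - 984*p - 584*exp(p) - 768)*exp(-p)/(p^9 + 27*p^8 + 303*p^7 + 1845*p^6 + 6708*p^5 + 15156*p^4 + 21392*p^3 + 18288*p^2 + 8640*p + 1728)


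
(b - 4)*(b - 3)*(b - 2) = b^3 - 9*b^2 + 26*b - 24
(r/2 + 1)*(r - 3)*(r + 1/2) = r^3/2 - r^2/4 - 13*r/4 - 3/2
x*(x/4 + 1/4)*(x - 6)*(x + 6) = x^4/4 + x^3/4 - 9*x^2 - 9*x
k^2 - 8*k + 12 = (k - 6)*(k - 2)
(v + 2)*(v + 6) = v^2 + 8*v + 12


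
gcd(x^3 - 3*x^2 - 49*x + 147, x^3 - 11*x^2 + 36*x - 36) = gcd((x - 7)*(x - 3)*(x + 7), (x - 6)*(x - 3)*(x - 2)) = x - 3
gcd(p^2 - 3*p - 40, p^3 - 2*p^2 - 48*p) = p - 8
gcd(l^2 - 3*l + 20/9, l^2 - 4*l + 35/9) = l - 5/3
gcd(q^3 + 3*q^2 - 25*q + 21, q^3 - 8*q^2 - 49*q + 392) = q + 7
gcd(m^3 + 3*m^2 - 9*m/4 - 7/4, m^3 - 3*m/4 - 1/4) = m^2 - m/2 - 1/2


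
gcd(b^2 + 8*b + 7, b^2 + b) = b + 1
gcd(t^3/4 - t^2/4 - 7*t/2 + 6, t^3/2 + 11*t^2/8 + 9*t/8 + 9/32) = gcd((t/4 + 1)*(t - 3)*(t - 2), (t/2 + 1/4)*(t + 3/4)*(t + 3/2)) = 1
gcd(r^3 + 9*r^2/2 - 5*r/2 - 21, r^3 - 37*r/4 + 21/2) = r^2 + 3*r/2 - 7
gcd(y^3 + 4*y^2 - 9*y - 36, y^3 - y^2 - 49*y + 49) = 1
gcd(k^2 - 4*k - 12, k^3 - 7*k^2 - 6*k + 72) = k - 6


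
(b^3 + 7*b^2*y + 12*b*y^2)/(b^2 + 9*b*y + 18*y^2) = b*(b + 4*y)/(b + 6*y)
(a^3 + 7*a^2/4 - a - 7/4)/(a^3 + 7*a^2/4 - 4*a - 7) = (a^2 - 1)/(a^2 - 4)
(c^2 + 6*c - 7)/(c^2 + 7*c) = (c - 1)/c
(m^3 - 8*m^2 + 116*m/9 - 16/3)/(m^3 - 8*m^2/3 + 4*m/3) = (m^2 - 22*m/3 + 8)/(m*(m - 2))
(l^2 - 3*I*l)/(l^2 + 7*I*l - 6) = l*(l - 3*I)/(l^2 + 7*I*l - 6)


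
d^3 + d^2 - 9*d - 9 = (d - 3)*(d + 1)*(d + 3)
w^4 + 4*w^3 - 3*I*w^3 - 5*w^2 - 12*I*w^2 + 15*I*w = w*(w - 1)*(w + 5)*(w - 3*I)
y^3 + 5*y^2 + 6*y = y*(y + 2)*(y + 3)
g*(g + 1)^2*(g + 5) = g^4 + 7*g^3 + 11*g^2 + 5*g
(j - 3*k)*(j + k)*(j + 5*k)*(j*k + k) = j^4*k + 3*j^3*k^2 + j^3*k - 13*j^2*k^3 + 3*j^2*k^2 - 15*j*k^4 - 13*j*k^3 - 15*k^4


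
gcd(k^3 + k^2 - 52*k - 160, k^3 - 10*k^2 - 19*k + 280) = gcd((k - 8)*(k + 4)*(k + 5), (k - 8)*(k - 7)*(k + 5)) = k^2 - 3*k - 40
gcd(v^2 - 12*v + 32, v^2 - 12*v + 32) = v^2 - 12*v + 32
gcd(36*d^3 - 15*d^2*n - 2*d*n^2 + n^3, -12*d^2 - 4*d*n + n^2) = 1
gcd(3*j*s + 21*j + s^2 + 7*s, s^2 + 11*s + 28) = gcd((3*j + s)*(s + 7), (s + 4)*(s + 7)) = s + 7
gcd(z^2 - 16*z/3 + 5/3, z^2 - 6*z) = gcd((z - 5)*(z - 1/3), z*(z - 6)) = 1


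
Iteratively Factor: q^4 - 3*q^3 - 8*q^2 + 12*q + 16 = (q + 2)*(q^3 - 5*q^2 + 2*q + 8) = (q - 2)*(q + 2)*(q^2 - 3*q - 4) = (q - 4)*(q - 2)*(q + 2)*(q + 1)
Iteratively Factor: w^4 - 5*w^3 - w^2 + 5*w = (w - 1)*(w^3 - 4*w^2 - 5*w) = (w - 5)*(w - 1)*(w^2 + w) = w*(w - 5)*(w - 1)*(w + 1)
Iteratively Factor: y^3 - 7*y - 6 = (y - 3)*(y^2 + 3*y + 2) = (y - 3)*(y + 1)*(y + 2)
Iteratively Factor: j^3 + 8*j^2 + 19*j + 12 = (j + 3)*(j^2 + 5*j + 4) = (j + 3)*(j + 4)*(j + 1)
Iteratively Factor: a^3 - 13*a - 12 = (a - 4)*(a^2 + 4*a + 3) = (a - 4)*(a + 3)*(a + 1)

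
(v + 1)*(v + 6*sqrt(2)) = v^2 + v + 6*sqrt(2)*v + 6*sqrt(2)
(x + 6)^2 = x^2 + 12*x + 36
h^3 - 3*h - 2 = (h - 2)*(h + 1)^2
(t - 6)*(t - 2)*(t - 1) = t^3 - 9*t^2 + 20*t - 12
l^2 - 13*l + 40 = (l - 8)*(l - 5)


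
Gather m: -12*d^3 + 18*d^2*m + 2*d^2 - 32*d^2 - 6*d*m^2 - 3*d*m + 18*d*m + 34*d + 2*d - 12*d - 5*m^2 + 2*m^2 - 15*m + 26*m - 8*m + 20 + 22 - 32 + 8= -12*d^3 - 30*d^2 + 24*d + m^2*(-6*d - 3) + m*(18*d^2 + 15*d + 3) + 18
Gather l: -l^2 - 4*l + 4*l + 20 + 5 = 25 - l^2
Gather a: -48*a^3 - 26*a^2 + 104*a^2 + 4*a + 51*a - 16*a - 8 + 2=-48*a^3 + 78*a^2 + 39*a - 6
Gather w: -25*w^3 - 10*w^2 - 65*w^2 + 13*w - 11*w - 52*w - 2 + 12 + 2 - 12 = -25*w^3 - 75*w^2 - 50*w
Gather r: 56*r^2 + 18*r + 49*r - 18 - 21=56*r^2 + 67*r - 39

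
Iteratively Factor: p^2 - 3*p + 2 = (p - 1)*(p - 2)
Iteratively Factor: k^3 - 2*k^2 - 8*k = (k + 2)*(k^2 - 4*k) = k*(k + 2)*(k - 4)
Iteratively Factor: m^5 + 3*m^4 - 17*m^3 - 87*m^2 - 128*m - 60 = (m - 5)*(m^4 + 8*m^3 + 23*m^2 + 28*m + 12) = (m - 5)*(m + 2)*(m^3 + 6*m^2 + 11*m + 6) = (m - 5)*(m + 1)*(m + 2)*(m^2 + 5*m + 6) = (m - 5)*(m + 1)*(m + 2)*(m + 3)*(m + 2)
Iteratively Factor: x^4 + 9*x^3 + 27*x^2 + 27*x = (x + 3)*(x^3 + 6*x^2 + 9*x) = (x + 3)^2*(x^2 + 3*x) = x*(x + 3)^2*(x + 3)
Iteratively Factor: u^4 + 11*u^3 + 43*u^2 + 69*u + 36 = (u + 4)*(u^3 + 7*u^2 + 15*u + 9) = (u + 3)*(u + 4)*(u^2 + 4*u + 3) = (u + 1)*(u + 3)*(u + 4)*(u + 3)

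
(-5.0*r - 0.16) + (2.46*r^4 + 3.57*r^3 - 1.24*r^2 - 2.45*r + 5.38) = 2.46*r^4 + 3.57*r^3 - 1.24*r^2 - 7.45*r + 5.22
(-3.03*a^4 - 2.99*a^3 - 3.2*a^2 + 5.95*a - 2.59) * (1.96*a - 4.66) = -5.9388*a^5 + 8.2594*a^4 + 7.6614*a^3 + 26.574*a^2 - 32.8034*a + 12.0694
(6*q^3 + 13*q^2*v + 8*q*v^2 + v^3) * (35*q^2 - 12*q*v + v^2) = 210*q^5 + 383*q^4*v + 130*q^3*v^2 - 48*q^2*v^3 - 4*q*v^4 + v^5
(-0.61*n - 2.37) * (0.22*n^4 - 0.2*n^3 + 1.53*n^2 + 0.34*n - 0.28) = -0.1342*n^5 - 0.3994*n^4 - 0.4593*n^3 - 3.8335*n^2 - 0.635*n + 0.6636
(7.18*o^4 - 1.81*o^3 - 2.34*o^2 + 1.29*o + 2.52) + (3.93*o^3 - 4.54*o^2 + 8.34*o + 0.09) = 7.18*o^4 + 2.12*o^3 - 6.88*o^2 + 9.63*o + 2.61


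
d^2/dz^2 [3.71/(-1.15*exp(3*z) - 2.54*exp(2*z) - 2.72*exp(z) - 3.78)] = (-3.71*(3.45*exp(2*z) + 5.08*exp(z) + 2.72)*(6.9*exp(2*z) + 10.16*exp(z) + 5.44)*exp(z) + (38.3985*exp(2*z) + 37.6936*exp(z) + 10.0912)*(1.15*exp(3*z) + 2.54*exp(2*z) + 2.72*exp(z) + 3.78))*exp(z)/(1.15*exp(3*z) + 2.54*exp(2*z) + 2.72*exp(z) + 3.78)^3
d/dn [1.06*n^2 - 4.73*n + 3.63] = 2.12*n - 4.73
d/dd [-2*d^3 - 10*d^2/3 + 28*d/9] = -6*d^2 - 20*d/3 + 28/9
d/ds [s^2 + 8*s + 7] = 2*s + 8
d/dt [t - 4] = 1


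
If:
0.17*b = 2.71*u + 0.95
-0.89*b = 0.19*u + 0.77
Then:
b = -0.78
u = -0.40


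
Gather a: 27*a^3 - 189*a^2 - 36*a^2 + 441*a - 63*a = 27*a^3 - 225*a^2 + 378*a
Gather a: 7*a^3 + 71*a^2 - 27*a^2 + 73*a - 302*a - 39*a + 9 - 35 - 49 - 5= 7*a^3 + 44*a^2 - 268*a - 80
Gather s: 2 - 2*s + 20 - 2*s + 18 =40 - 4*s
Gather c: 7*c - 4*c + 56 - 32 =3*c + 24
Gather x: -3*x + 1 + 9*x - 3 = 6*x - 2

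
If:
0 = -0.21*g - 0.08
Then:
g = -0.38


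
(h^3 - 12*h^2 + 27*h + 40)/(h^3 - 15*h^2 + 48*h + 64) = (h - 5)/(h - 8)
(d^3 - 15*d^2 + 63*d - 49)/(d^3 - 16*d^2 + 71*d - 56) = (d - 7)/(d - 8)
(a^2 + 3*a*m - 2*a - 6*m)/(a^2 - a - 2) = (a + 3*m)/(a + 1)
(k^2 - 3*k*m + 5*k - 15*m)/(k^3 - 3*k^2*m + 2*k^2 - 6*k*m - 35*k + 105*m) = (k + 5)/(k^2 + 2*k - 35)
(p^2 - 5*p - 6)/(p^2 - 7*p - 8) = (p - 6)/(p - 8)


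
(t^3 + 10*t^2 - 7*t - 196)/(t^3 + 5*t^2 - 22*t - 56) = (t + 7)/(t + 2)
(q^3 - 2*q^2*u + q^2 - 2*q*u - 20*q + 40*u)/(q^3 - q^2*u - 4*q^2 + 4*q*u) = (q^2 - 2*q*u + 5*q - 10*u)/(q*(q - u))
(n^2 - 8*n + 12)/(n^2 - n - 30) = (n - 2)/(n + 5)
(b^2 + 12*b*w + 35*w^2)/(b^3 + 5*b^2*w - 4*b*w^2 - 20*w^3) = (-b - 7*w)/(-b^2 + 4*w^2)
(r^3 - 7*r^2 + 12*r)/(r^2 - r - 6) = r*(r - 4)/(r + 2)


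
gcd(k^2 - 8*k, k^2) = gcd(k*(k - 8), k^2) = k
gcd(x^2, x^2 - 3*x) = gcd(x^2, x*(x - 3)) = x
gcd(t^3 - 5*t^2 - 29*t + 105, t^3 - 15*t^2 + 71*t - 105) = t^2 - 10*t + 21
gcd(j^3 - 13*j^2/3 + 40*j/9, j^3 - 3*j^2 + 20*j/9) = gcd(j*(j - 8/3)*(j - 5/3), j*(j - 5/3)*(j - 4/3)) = j^2 - 5*j/3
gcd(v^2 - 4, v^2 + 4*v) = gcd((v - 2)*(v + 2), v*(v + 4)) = 1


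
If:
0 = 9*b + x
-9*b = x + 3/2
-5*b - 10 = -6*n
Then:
No Solution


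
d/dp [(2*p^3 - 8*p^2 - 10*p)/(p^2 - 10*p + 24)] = 2*(p^4 - 20*p^3 + 117*p^2 - 192*p - 120)/(p^4 - 20*p^3 + 148*p^2 - 480*p + 576)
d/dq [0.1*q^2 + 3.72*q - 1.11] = 0.2*q + 3.72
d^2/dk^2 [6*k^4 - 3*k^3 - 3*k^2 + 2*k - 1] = 72*k^2 - 18*k - 6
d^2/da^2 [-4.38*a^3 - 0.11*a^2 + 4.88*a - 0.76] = -26.28*a - 0.22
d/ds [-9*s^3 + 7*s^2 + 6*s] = -27*s^2 + 14*s + 6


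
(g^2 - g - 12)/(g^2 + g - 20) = (g + 3)/(g + 5)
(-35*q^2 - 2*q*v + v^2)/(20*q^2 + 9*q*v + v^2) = (-7*q + v)/(4*q + v)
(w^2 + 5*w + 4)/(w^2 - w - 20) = (w + 1)/(w - 5)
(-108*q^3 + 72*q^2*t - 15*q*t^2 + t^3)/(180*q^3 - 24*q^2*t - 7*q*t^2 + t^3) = (-3*q + t)/(5*q + t)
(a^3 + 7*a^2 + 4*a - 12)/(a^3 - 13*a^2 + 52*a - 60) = (a^3 + 7*a^2 + 4*a - 12)/(a^3 - 13*a^2 + 52*a - 60)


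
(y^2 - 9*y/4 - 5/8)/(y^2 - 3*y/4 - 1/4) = (y - 5/2)/(y - 1)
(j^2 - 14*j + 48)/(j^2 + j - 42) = (j - 8)/(j + 7)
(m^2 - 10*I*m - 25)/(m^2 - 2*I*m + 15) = (m - 5*I)/(m + 3*I)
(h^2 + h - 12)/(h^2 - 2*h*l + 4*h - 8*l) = (h - 3)/(h - 2*l)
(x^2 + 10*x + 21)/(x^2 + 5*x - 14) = (x + 3)/(x - 2)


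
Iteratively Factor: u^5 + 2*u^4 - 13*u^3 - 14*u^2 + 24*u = (u - 3)*(u^4 + 5*u^3 + 2*u^2 - 8*u) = u*(u - 3)*(u^3 + 5*u^2 + 2*u - 8) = u*(u - 3)*(u + 4)*(u^2 + u - 2) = u*(u - 3)*(u - 1)*(u + 4)*(u + 2)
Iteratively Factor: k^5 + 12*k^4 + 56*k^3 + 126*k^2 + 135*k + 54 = (k + 3)*(k^4 + 9*k^3 + 29*k^2 + 39*k + 18) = (k + 2)*(k + 3)*(k^3 + 7*k^2 + 15*k + 9) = (k + 1)*(k + 2)*(k + 3)*(k^2 + 6*k + 9) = (k + 1)*(k + 2)*(k + 3)^2*(k + 3)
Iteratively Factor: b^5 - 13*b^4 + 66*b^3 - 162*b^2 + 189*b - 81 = (b - 1)*(b^4 - 12*b^3 + 54*b^2 - 108*b + 81) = (b - 3)*(b - 1)*(b^3 - 9*b^2 + 27*b - 27) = (b - 3)^2*(b - 1)*(b^2 - 6*b + 9) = (b - 3)^3*(b - 1)*(b - 3)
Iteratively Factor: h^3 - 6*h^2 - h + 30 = (h - 3)*(h^2 - 3*h - 10) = (h - 5)*(h - 3)*(h + 2)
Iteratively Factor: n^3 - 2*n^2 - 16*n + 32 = (n - 2)*(n^2 - 16) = (n - 2)*(n + 4)*(n - 4)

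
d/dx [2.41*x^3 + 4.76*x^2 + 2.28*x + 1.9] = 7.23*x^2 + 9.52*x + 2.28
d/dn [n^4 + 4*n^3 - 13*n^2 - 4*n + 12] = 4*n^3 + 12*n^2 - 26*n - 4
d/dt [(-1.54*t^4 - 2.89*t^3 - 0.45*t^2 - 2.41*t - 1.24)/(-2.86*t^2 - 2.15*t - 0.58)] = (8.8088*t^5 + 18.1984*t^4 + 15.9998*t^3 - 0.8965*t^2 - 6.5708*t - 1.2682)/(8.1796*t^4 + 12.298*t^3 + 7.9401*t^2 + 2.494*t + 0.3364)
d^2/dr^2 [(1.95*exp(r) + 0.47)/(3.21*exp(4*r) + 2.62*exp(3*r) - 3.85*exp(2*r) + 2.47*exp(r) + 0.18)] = (180.836955*exp(8*r) + 257.885622*exp(7*r) + 96.2584320000003*exp(6*r) - 238.823163*exp(5*r) - 102.236944*exp(4*r) + 36.192825*exp(3*r) - 7.295163*exp(2*r) + 3.303293*exp(r) - 0.145782)*exp(r)/(33.076161*exp(12*r) + 80.990226*exp(11*r) - 52.908183*exp(10*r) - 99.937511*exp(9*r) + 193.660233*exp(8*r) - 6.69989999999997*exp(7*r) - 157.444702*exp(6*r) + 155.456835*exp(5*r) - 55.160121*exp(4*r) + 5.053627*exp(3*r) + 2.920266*exp(2*r) + 0.240084*exp(r) + 0.005832)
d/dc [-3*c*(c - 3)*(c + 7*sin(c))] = -21*c^2*cos(c) - 9*c^2 - 42*c*sin(c) + 63*c*cos(c) + 18*c + 63*sin(c)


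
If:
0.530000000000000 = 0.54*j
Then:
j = 0.98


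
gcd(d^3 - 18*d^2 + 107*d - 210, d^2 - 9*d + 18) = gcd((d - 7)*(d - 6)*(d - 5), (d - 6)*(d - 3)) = d - 6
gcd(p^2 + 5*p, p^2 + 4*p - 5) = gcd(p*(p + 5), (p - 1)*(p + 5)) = p + 5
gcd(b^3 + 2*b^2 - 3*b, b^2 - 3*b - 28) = 1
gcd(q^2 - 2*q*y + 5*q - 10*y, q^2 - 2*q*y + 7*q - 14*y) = -q + 2*y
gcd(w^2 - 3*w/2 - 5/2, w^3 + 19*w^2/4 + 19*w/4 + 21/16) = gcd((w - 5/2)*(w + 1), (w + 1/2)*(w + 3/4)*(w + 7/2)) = 1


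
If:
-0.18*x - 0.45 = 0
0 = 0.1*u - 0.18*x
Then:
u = -4.50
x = -2.50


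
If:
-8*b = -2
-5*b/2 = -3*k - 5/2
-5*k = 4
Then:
No Solution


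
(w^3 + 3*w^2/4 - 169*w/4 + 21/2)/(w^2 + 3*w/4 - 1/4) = (w^2 + w - 42)/(w + 1)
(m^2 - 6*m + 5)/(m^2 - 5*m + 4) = (m - 5)/(m - 4)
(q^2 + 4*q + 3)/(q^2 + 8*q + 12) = (q^2 + 4*q + 3)/(q^2 + 8*q + 12)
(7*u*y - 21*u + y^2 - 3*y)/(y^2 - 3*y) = (7*u + y)/y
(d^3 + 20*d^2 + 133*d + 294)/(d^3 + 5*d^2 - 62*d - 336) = (d + 7)/(d - 8)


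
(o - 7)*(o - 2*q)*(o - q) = o^3 - 3*o^2*q - 7*o^2 + 2*o*q^2 + 21*o*q - 14*q^2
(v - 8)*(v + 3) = v^2 - 5*v - 24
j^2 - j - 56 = (j - 8)*(j + 7)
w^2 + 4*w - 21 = (w - 3)*(w + 7)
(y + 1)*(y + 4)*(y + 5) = y^3 + 10*y^2 + 29*y + 20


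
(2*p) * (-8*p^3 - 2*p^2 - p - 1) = -16*p^4 - 4*p^3 - 2*p^2 - 2*p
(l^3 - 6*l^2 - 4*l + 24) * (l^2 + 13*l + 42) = l^5 + 7*l^4 - 40*l^3 - 280*l^2 + 144*l + 1008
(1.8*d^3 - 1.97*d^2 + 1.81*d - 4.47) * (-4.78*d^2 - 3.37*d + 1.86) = -8.604*d^5 + 3.3506*d^4 + 1.3351*d^3 + 11.6027*d^2 + 18.4305*d - 8.3142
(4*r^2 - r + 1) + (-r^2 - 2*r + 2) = 3*r^2 - 3*r + 3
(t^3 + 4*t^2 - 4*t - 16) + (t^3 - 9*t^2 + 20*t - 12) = 2*t^3 - 5*t^2 + 16*t - 28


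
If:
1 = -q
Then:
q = -1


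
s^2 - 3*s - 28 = (s - 7)*(s + 4)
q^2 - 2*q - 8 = (q - 4)*(q + 2)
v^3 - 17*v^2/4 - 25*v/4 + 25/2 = (v - 5)*(v - 5/4)*(v + 2)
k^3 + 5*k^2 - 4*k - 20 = (k - 2)*(k + 2)*(k + 5)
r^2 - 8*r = r*(r - 8)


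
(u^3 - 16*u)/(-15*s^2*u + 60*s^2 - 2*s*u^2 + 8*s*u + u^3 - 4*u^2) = u*(-u - 4)/(15*s^2 + 2*s*u - u^2)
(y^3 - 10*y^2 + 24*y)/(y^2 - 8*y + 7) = y*(y^2 - 10*y + 24)/(y^2 - 8*y + 7)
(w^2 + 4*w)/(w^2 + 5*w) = (w + 4)/(w + 5)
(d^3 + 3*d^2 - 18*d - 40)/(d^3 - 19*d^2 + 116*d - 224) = (d^2 + 7*d + 10)/(d^2 - 15*d + 56)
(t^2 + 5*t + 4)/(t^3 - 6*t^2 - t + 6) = (t + 4)/(t^2 - 7*t + 6)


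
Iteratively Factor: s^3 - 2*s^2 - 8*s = (s)*(s^2 - 2*s - 8) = s*(s + 2)*(s - 4)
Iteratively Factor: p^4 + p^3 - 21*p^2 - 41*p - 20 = (p + 1)*(p^3 - 21*p - 20) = (p + 1)*(p + 4)*(p^2 - 4*p - 5) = (p - 5)*(p + 1)*(p + 4)*(p + 1)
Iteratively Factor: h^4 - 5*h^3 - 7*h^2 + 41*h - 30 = (h - 5)*(h^3 - 7*h + 6) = (h - 5)*(h - 2)*(h^2 + 2*h - 3) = (h - 5)*(h - 2)*(h + 3)*(h - 1)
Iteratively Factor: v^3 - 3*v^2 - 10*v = (v + 2)*(v^2 - 5*v) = (v - 5)*(v + 2)*(v)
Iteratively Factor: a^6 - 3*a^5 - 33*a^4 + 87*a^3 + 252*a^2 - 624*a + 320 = (a + 4)*(a^5 - 7*a^4 - 5*a^3 + 107*a^2 - 176*a + 80) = (a - 5)*(a + 4)*(a^4 - 2*a^3 - 15*a^2 + 32*a - 16) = (a - 5)*(a + 4)^2*(a^3 - 6*a^2 + 9*a - 4) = (a - 5)*(a - 1)*(a + 4)^2*(a^2 - 5*a + 4) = (a - 5)*(a - 1)^2*(a + 4)^2*(a - 4)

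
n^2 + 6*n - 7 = (n - 1)*(n + 7)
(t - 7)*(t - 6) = t^2 - 13*t + 42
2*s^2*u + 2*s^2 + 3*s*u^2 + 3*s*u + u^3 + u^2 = (s + u)*(2*s + u)*(u + 1)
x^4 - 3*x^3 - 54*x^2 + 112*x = x*(x - 8)*(x - 2)*(x + 7)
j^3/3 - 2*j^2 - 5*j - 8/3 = (j/3 + 1/3)*(j - 8)*(j + 1)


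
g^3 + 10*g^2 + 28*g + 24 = (g + 2)^2*(g + 6)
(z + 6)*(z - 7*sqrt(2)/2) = z^2 - 7*sqrt(2)*z/2 + 6*z - 21*sqrt(2)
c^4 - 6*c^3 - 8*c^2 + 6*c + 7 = (c - 7)*(c - 1)*(c + 1)^2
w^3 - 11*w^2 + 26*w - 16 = (w - 8)*(w - 2)*(w - 1)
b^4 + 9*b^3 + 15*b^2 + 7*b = b*(b + 1)^2*(b + 7)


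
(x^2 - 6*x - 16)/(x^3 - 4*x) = (x - 8)/(x*(x - 2))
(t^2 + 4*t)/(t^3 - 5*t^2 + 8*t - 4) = t*(t + 4)/(t^3 - 5*t^2 + 8*t - 4)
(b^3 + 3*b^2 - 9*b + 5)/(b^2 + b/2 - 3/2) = 2*(b^2 + 4*b - 5)/(2*b + 3)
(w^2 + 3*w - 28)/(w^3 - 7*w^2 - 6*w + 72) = (w + 7)/(w^2 - 3*w - 18)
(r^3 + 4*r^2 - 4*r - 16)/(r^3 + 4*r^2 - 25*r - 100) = (r^2 - 4)/(r^2 - 25)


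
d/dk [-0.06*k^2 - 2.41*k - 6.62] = -0.12*k - 2.41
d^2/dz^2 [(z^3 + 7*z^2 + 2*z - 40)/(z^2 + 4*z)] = -20/z^3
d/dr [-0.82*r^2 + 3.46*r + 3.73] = 3.46 - 1.64*r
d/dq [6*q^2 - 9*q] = 12*q - 9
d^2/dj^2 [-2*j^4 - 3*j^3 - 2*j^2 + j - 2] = -24*j^2 - 18*j - 4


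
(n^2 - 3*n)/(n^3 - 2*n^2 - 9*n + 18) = n/(n^2 + n - 6)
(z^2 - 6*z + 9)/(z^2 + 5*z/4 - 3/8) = 8*(z^2 - 6*z + 9)/(8*z^2 + 10*z - 3)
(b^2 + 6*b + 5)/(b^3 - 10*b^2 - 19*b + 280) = (b + 1)/(b^2 - 15*b + 56)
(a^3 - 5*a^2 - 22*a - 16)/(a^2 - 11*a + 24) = (a^2 + 3*a + 2)/(a - 3)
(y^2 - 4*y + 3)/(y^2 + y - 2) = (y - 3)/(y + 2)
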